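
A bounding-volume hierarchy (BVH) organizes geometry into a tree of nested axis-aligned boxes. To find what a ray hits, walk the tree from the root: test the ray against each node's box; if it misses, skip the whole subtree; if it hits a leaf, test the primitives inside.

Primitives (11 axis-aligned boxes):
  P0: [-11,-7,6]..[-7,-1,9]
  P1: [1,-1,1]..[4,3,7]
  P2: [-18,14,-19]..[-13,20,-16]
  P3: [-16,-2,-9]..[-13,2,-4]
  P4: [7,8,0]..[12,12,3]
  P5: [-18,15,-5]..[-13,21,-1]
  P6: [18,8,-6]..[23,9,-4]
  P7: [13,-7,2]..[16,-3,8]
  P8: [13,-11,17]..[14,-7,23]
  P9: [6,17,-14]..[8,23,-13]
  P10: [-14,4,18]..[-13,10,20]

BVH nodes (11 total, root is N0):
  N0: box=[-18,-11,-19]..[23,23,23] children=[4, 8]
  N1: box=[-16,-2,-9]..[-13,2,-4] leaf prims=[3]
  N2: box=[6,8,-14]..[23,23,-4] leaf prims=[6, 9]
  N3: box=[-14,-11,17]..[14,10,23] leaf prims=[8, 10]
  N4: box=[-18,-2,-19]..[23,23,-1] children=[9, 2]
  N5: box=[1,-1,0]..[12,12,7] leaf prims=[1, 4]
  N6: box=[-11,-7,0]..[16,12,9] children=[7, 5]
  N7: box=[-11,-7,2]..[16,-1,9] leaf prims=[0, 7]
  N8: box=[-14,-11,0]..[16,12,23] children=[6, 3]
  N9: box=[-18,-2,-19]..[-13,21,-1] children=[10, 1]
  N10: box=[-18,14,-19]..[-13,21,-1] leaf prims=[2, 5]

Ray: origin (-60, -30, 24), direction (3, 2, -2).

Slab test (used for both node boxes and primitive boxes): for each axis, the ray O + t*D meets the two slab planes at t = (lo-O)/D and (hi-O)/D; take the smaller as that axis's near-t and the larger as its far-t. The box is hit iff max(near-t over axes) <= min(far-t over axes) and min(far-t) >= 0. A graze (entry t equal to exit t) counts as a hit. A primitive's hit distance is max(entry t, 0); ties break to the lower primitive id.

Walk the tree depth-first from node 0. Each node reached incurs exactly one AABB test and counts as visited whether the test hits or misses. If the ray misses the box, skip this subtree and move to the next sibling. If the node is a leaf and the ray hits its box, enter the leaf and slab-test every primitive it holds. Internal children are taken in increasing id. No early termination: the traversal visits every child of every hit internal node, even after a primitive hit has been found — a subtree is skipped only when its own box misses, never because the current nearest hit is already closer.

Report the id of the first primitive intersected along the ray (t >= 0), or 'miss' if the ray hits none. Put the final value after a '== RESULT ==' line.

Walk:
N0 x:[14,83/3] y:[19/2,53/2] z:[1/2,43/2] -> hit [14,43/2], descend [4, 8]
  N4 x:[14,83/3] y:[14,53/2] z:[25/2,43/2] -> hit [14,43/2], descend [2, 9]
    N2 x:[22,83/3] y:[19,53/2] z:[14,19] -> miss, prune
    N9 x:[14,47/3] y:[14,51/2] z:[25/2,43/2] -> hit [14,47/3], descend [1, 10]
      N1 x:[44/3,47/3] y:[14,16] z:[14,33/2] -> hit [44/3,47/3] leaf, test {P3@t=44/3}
      N10 x:[14,47/3] y:[22,51/2] z:[25/2,43/2] -> miss, prune
  N8 x:[46/3,76/3] y:[19/2,21] z:[1/2,12] -> miss, prune

7 AABB tests over nodes [0, 4, 2, 9, 1, 10, 8]; 1 leaf entered; closest P3.

== RESULT ==
3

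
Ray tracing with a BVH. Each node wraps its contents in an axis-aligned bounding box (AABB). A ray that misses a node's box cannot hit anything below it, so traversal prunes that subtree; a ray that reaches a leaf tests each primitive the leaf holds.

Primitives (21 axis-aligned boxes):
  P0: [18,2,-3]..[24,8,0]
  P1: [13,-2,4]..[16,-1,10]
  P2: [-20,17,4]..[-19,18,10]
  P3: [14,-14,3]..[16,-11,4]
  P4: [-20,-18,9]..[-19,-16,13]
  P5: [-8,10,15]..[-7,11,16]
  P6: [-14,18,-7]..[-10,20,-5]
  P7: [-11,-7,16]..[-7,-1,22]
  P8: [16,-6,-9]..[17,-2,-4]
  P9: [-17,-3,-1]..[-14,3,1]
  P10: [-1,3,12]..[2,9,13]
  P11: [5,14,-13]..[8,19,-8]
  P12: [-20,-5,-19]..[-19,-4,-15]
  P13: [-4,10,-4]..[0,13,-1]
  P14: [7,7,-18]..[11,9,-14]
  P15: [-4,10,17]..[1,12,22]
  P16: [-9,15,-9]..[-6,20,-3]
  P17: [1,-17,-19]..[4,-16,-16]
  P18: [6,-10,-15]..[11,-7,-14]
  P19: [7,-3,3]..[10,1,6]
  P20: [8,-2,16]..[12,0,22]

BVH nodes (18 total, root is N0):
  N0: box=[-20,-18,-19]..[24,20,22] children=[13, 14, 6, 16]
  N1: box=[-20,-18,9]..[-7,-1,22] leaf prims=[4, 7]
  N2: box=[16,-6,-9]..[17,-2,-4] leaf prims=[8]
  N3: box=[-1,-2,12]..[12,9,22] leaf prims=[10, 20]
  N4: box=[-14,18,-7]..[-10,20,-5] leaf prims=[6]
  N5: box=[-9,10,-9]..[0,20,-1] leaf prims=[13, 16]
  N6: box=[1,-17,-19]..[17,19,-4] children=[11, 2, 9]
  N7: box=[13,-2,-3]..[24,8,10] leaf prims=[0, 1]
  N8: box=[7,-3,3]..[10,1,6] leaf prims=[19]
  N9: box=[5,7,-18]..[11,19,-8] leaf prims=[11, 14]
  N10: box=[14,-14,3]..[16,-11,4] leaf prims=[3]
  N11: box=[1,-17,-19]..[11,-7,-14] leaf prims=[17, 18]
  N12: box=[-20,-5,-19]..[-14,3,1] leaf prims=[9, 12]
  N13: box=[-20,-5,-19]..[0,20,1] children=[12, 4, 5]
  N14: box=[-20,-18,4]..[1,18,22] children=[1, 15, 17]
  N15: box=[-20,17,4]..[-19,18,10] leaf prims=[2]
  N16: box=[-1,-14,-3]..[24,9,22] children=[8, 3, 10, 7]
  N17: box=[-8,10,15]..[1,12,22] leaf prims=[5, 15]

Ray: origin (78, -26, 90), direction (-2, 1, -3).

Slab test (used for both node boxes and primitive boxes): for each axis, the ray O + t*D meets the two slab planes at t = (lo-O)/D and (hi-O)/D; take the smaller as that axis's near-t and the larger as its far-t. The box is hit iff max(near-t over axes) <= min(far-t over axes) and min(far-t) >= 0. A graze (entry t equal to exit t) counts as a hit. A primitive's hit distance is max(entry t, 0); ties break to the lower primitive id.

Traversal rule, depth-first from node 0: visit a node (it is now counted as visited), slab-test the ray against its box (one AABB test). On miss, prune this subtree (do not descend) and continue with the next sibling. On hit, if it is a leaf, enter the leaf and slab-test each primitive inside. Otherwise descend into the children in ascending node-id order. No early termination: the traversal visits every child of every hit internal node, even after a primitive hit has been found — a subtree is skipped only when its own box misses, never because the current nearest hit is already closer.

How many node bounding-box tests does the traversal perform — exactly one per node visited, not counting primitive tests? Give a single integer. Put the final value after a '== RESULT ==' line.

Trace the traversal:
N0 x:[27,49] y:[8,46] z:[68/3,109/3] -> hit [27,109/3], descend [6, 13, 14, 16]
  N6 x:[61/2,77/2] y:[9,45] z:[94/3,109/3] -> hit [94/3,109/3], descend [2, 9, 11]
    N2 x:[61/2,31] y:[20,24] z:[94/3,33] -> miss, prune
    N9 x:[67/2,73/2] y:[33,45] z:[98/3,36] -> hit [67/2,36] leaf, test {P11(miss), P14@t=104/3}
    N11 x:[67/2,77/2] y:[9,19] z:[104/3,109/3] -> miss, prune
  N13 x:[39,49] y:[21,46] z:[89/3,109/3] -> miss, prune
  N14 x:[77/2,49] y:[8,44] z:[68/3,86/3] -> miss, prune
  N16 x:[27,79/2] y:[12,35] z:[68/3,31] -> hit [27,31], descend [3, 7, 8, 10]
    N3 x:[33,79/2] y:[24,35] z:[68/3,26] -> miss, prune
    N7 x:[27,65/2] y:[24,34] z:[80/3,31] -> hit [27,31] leaf, test {P0@t=30, P1(miss)}
    N8 x:[34,71/2] y:[23,27] z:[28,29] -> miss, prune
    N10 x:[31,32] y:[12,15] z:[86/3,29] -> miss, prune

Visited [0, 6, 2, 9, 11, 13, 14, 16, 3, 7, 8, 10]. Tests: 12 box, 2 leaf. Nearest: P0.

== RESULT ==
12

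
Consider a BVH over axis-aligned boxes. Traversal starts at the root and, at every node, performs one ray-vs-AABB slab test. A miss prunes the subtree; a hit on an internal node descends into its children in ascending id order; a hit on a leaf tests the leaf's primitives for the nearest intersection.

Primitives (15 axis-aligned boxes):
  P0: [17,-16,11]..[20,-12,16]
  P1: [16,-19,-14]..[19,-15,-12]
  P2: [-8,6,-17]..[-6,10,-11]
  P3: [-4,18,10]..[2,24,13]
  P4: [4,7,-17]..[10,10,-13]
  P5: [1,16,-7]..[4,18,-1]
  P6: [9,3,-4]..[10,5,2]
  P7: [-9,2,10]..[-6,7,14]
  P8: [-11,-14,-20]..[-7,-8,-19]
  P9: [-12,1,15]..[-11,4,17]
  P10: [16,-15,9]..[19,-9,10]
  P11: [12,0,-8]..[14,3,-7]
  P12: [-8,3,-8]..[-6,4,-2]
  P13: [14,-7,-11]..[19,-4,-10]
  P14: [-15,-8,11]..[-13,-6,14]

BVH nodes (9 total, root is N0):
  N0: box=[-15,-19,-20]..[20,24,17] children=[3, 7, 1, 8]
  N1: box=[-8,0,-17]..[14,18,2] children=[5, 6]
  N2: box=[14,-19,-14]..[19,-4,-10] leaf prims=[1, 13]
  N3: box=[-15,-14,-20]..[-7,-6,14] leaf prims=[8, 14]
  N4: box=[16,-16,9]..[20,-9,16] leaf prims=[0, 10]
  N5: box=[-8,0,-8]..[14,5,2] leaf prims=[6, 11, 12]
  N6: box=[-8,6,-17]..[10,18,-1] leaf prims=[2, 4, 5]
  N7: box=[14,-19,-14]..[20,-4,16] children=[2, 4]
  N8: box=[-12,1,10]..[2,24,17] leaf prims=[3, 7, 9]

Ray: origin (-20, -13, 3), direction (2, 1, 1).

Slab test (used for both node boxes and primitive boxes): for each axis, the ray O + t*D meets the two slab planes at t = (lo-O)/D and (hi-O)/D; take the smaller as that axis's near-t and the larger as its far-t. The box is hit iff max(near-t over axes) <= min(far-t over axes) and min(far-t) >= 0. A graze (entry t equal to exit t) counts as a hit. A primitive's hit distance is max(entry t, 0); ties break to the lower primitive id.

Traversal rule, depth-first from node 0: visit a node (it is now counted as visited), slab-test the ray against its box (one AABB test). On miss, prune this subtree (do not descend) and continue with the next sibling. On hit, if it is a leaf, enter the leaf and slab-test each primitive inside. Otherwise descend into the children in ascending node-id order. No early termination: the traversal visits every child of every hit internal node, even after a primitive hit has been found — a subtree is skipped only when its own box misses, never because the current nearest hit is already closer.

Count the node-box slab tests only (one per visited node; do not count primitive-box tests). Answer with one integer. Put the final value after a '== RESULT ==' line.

Trace the traversal:
N0 x:[5/2,20] y:[-6,37] z:[-23,14] -> hit [5/2,14], descend [1, 3, 7, 8]
  N1 x:[6,17] y:[13,31] z:[-20,-1] -> miss, prune
  N3 x:[5/2,13/2] y:[-1,7] z:[-23,11] -> hit [5/2,13/2] leaf, test {P8(miss), P14(miss)}
  N7 x:[17,20] y:[-6,9] z:[-17,13] -> miss, prune
  N8 x:[4,11] y:[14,37] z:[7,14] -> miss, prune

order=[0, 1, 3, 7, 8]  |boxes|=5  |leaves|=1  hit=miss

== RESULT ==
5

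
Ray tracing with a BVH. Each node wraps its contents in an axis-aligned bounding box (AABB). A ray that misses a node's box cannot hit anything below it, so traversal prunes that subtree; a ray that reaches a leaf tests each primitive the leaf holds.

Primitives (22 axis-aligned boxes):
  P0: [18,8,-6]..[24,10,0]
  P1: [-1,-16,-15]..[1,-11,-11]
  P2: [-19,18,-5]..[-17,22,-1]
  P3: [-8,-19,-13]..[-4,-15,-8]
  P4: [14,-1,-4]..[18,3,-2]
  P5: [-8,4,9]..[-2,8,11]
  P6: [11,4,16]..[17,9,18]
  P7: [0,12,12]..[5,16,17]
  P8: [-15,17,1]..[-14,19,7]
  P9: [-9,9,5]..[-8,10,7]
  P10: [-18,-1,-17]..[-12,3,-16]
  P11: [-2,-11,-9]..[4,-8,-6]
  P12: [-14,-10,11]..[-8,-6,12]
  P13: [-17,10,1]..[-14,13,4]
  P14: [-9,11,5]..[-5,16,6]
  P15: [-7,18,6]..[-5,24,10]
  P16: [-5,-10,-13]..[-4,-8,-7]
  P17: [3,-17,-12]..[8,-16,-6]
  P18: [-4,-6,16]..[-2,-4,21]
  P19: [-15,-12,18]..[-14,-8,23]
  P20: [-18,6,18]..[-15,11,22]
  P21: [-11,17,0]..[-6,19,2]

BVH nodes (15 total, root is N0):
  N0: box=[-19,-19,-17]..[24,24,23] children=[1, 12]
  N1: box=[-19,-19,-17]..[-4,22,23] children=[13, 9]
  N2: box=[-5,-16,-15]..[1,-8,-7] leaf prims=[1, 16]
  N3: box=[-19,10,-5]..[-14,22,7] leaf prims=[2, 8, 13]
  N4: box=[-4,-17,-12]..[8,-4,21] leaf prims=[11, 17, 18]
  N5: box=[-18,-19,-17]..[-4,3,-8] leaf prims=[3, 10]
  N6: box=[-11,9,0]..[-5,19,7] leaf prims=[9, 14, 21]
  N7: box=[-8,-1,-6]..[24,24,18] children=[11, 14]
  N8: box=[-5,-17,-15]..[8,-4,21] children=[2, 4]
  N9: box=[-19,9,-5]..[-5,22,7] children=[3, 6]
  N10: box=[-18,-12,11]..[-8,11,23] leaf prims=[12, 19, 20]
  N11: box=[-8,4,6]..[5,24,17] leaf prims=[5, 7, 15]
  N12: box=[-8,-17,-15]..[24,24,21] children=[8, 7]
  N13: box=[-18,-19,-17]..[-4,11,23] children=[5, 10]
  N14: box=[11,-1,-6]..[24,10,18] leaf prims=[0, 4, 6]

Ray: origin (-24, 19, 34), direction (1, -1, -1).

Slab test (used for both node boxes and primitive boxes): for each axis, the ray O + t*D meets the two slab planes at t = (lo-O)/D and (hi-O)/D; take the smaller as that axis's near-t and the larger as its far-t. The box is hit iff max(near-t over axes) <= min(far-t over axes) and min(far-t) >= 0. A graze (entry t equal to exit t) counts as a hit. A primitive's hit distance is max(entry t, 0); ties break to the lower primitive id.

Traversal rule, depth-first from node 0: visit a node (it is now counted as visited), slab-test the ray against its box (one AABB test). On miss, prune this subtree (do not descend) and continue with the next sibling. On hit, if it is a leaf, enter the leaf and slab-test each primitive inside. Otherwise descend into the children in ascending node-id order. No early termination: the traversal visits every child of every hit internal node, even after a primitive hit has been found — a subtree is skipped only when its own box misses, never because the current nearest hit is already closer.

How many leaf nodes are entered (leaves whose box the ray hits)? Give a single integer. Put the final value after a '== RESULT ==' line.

Traverse from the root:
N0 x:[5,48] y:[-5,38] z:[11,51] -> hit [11,38], descend [1, 12]
  N1 x:[5,20] y:[-3,38] z:[11,51] -> hit [11,20], descend [9, 13]
    N9 x:[5,19] y:[-3,10] z:[27,39] -> miss, prune
    N13 x:[6,20] y:[8,38] z:[11,51] -> hit [11,20], descend [5, 10]
      N5 x:[6,20] y:[16,38] z:[42,51] -> miss, prune
      N10 x:[6,16] y:[8,31] z:[11,23] -> hit [11,16] leaf, test {P12(miss), P19(miss), P20(miss)}
  N12 x:[16,48] y:[-5,36] z:[13,49] -> hit [16,36], descend [7, 8]
    N7 x:[16,48] y:[-5,20] z:[16,40] -> hit [16,20], descend [11, 14]
      N11 x:[16,29] y:[-5,15] z:[17,28] -> miss, prune
      N14 x:[35,48] y:[9,20] z:[16,40] -> miss, prune
    N8 x:[19,32] y:[23,36] z:[13,49] -> hit [23,32], descend [2, 4]
      N2 x:[19,25] y:[27,35] z:[41,49] -> miss, prune
      N4 x:[20,32] y:[23,36] z:[13,46] -> hit [23,32] leaf, test {P11(miss), P17(miss), P18(miss)}

order=[0, 1, 9, 13, 5, 10, 12, 7, 11, 14, 8, 2, 4]  |boxes|=13  |leaves|=2  hit=miss

== RESULT ==
2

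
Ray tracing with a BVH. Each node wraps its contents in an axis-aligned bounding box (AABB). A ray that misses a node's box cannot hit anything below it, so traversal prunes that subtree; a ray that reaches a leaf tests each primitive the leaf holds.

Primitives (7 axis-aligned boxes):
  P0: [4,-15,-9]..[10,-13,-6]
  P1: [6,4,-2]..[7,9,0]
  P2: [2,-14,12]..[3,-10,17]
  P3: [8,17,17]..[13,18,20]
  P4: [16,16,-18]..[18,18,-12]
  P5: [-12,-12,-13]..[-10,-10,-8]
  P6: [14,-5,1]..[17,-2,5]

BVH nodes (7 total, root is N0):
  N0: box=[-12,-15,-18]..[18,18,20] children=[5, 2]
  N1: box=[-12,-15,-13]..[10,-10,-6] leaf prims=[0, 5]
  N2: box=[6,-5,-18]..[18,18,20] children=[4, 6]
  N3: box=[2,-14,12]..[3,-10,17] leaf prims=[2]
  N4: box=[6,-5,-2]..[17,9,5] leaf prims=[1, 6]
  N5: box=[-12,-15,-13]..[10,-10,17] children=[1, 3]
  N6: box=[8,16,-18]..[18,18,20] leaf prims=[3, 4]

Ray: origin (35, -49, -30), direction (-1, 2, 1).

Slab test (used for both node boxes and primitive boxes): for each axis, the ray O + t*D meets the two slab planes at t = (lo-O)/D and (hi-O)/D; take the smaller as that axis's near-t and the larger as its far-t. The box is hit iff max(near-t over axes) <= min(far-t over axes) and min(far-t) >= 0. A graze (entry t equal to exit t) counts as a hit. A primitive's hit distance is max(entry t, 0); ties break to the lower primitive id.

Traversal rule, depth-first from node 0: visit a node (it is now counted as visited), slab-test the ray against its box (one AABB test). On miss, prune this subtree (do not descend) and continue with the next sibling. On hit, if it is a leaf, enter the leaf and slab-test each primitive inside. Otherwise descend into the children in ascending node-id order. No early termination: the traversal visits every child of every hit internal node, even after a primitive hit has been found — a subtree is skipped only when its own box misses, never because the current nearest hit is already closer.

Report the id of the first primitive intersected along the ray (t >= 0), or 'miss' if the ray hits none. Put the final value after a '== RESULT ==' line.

Walk:
N0 x:[17,47] y:[17,67/2] z:[12,50] -> hit [17,67/2], descend [2, 5]
  N2 x:[17,29] y:[22,67/2] z:[12,50] -> hit [22,29], descend [4, 6]
    N4 x:[18,29] y:[22,29] z:[28,35] -> hit [28,29] leaf, test {P1@t=28, P6(miss)}
    N6 x:[17,27] y:[65/2,67/2] z:[12,50] -> miss, prune
  N5 x:[25,47] y:[17,39/2] z:[17,47] -> miss, prune

5 AABB tests over nodes [0, 2, 4, 6, 5]; 1 leaf entered; closest P1.

== RESULT ==
1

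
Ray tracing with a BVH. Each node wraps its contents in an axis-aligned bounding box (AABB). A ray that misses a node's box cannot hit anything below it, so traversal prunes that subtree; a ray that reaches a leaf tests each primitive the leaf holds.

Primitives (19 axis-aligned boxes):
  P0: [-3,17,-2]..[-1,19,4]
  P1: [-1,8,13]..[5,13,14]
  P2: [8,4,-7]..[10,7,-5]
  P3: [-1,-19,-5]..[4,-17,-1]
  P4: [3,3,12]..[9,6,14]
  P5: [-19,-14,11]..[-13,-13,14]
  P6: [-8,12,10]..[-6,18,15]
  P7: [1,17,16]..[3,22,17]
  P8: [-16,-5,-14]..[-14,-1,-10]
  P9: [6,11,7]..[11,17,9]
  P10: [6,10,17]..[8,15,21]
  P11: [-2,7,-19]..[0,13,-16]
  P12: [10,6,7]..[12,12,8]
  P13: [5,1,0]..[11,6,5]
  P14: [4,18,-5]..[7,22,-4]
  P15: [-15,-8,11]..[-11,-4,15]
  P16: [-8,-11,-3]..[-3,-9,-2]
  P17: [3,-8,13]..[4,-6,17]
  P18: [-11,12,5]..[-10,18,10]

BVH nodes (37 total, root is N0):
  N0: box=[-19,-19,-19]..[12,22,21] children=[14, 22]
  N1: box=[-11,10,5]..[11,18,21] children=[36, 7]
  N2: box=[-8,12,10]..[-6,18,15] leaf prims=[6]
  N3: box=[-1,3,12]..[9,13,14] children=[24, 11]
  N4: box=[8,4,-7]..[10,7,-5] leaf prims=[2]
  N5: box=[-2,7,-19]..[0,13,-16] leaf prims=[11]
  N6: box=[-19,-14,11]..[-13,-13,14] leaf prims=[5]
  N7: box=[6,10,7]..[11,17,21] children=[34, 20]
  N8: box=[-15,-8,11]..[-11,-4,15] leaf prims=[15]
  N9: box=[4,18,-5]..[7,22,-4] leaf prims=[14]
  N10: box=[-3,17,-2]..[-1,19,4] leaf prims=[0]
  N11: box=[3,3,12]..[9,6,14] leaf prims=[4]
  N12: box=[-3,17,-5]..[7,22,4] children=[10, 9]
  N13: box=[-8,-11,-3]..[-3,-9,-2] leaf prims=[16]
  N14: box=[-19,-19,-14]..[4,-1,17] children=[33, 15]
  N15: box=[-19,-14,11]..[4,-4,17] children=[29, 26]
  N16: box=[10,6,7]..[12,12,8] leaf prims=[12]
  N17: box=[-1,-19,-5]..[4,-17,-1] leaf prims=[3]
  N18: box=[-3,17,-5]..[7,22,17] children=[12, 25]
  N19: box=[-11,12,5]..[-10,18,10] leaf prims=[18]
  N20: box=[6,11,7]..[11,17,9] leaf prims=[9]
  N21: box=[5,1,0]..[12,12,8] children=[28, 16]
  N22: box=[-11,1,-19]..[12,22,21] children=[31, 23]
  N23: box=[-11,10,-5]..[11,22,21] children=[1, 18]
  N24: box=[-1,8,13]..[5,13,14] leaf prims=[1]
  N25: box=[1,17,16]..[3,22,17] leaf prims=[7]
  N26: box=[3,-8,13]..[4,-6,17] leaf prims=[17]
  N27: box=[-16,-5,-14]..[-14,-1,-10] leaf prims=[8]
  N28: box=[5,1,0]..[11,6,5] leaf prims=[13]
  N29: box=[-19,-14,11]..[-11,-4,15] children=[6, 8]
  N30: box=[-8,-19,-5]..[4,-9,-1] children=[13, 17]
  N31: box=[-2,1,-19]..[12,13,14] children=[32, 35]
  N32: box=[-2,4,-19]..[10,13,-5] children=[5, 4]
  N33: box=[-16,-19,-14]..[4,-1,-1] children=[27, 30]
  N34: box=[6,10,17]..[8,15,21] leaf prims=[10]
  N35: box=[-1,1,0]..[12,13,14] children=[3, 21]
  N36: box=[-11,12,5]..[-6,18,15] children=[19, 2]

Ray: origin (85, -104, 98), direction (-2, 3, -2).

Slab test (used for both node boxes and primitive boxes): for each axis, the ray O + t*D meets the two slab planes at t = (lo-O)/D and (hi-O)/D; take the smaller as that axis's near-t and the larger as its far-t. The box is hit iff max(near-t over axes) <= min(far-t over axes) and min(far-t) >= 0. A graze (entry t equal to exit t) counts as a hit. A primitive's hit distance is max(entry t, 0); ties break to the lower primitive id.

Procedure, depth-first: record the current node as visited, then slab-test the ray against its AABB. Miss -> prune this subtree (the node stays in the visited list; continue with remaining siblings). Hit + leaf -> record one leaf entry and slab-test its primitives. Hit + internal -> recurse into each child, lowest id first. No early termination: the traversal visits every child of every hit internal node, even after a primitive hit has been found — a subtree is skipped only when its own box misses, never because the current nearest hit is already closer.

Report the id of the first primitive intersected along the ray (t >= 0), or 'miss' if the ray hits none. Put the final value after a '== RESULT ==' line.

Traverse from the root:
N0 x:[73/2,52] y:[85/3,42] z:[77/2,117/2] -> hit [77/2,42], descend [14, 22]
  N14 x:[81/2,52] y:[85/3,103/3] z:[81/2,56] -> miss, prune
  N22 x:[73/2,48] y:[35,42] z:[77/2,117/2] -> hit [77/2,42], descend [23, 31]
    N23 x:[37,48] y:[38,42] z:[77/2,103/2] -> hit [77/2,42], descend [1, 18]
      N1 x:[37,48] y:[38,122/3] z:[77/2,93/2] -> hit [77/2,122/3], descend [7, 36]
        N7 x:[37,79/2] y:[38,121/3] z:[77/2,91/2] -> hit [77/2,79/2], descend [20, 34]
          N20 x:[37,79/2] y:[115/3,121/3] z:[89/2,91/2] -> miss, prune
          N34 x:[77/2,79/2] y:[38,119/3] z:[77/2,81/2] -> hit [77/2,79/2] leaf, test {P10@t=77/2}
        N36 x:[91/2,48] y:[116/3,122/3] z:[83/2,93/2] -> miss, prune
      N18 x:[39,44] y:[121/3,42] z:[81/2,103/2] -> hit [81/2,42], descend [12, 25]
        N12 x:[39,44] y:[121/3,42] z:[47,103/2] -> miss, prune
        N25 x:[41,42] y:[121/3,42] z:[81/2,41] -> hit [41,41] leaf, test {P7@t=41}
    N31 x:[73/2,87/2] y:[35,39] z:[42,117/2] -> miss, prune

Visited [0, 14, 22, 23, 1, 7, 20, 34, 36, 18, 12, 25, 31]. Tests: 13 box, 2 leaf. Nearest: P10.

== RESULT ==
10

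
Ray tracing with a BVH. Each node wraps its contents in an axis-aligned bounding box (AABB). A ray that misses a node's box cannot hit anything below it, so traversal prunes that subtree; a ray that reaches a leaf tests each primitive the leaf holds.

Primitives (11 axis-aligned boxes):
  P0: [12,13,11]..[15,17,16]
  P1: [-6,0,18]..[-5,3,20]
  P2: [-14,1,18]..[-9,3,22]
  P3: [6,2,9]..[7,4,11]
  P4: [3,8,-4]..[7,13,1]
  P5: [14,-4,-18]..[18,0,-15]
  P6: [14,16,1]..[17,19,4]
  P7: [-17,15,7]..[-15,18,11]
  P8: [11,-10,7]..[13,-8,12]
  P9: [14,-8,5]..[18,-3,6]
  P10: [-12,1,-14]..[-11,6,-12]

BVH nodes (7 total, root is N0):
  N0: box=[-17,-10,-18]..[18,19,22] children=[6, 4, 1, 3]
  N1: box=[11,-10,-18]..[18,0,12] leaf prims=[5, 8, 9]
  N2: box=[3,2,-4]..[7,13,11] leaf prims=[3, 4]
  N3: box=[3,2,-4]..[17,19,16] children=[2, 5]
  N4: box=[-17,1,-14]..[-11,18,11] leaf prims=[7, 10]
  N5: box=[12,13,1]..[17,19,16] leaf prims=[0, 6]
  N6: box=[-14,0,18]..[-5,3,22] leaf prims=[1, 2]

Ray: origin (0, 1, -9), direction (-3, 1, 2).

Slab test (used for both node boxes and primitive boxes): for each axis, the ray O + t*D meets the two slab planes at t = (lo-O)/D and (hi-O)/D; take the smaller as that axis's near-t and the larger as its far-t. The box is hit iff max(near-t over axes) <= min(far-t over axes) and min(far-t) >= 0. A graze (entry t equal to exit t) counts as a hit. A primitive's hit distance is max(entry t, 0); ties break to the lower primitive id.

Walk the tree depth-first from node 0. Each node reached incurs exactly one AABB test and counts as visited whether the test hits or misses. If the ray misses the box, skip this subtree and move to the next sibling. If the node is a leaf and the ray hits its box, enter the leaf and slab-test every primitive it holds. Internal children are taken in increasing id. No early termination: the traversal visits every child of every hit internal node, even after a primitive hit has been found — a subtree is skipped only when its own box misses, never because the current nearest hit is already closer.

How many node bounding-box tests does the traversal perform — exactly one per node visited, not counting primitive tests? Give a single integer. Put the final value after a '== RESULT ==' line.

Walk:
N0 x:[-6,17/3] y:[-11,18] z:[-9/2,31/2] -> hit [-9/2,17/3], descend [1, 3, 4, 6]
  N1 x:[-6,-11/3] y:[-11,-1] z:[-9/2,21/2] -> miss, prune
  N3 x:[-17/3,-1] y:[1,18] z:[5/2,25/2] -> miss, prune
  N4 x:[11/3,17/3] y:[0,17] z:[-5/2,10] -> hit [11/3,17/3] leaf, test {P7(miss), P10(miss)}
  N6 x:[5/3,14/3] y:[-1,2] z:[27/2,31/2] -> miss, prune

Visited [0, 1, 3, 4, 6]. Tests: 5 box, 1 leaf. Nearest: miss.

== RESULT ==
5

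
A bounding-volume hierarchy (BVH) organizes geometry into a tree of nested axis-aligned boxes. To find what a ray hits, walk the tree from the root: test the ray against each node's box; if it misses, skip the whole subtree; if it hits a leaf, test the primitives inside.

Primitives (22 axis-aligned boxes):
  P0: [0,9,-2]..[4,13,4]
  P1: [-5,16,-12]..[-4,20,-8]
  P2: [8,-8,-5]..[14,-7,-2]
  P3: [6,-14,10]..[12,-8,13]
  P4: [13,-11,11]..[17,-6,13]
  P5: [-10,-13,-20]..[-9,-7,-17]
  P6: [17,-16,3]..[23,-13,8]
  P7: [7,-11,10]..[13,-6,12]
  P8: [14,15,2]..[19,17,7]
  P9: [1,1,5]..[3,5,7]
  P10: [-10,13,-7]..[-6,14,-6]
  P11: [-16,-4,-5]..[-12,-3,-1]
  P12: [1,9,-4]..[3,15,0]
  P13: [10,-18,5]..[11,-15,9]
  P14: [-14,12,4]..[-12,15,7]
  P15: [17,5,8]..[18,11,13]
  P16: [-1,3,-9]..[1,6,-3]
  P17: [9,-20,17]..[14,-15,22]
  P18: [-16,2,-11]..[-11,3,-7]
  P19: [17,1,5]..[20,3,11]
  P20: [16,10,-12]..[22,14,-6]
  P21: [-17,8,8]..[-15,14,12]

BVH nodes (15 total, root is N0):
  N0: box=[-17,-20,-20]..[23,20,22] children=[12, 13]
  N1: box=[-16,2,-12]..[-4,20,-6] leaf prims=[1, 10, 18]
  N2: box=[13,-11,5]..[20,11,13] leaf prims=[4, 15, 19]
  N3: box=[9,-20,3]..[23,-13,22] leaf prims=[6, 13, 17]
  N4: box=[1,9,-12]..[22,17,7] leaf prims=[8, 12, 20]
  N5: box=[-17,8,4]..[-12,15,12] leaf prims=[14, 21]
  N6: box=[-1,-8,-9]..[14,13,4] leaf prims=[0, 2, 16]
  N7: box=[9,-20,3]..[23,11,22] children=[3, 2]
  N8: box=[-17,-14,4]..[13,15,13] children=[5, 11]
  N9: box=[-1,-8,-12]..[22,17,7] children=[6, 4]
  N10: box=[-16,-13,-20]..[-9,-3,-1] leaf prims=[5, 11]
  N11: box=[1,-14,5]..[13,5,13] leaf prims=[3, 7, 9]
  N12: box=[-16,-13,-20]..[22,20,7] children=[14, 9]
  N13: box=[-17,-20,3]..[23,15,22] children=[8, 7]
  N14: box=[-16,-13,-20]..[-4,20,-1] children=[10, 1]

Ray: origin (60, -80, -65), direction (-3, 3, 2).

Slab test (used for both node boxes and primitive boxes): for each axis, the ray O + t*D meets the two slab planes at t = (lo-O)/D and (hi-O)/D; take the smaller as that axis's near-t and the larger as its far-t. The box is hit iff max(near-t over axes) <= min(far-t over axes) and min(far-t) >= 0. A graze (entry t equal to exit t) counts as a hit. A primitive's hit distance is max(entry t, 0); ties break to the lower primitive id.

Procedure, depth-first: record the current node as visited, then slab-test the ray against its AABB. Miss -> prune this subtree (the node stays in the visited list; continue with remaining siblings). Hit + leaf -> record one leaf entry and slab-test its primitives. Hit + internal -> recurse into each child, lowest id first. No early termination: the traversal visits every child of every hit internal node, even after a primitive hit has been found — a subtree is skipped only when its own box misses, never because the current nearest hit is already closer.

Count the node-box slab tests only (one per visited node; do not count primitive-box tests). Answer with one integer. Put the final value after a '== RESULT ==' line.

Traverse from the root:
N0 x:[37/3,77/3] y:[20,100/3] z:[45/2,87/2] -> hit [45/2,77/3], descend [12, 13]
  N12 x:[38/3,76/3] y:[67/3,100/3] z:[45/2,36] -> hit [45/2,76/3], descend [9, 14]
    N9 x:[38/3,61/3] y:[24,97/3] z:[53/2,36] -> miss, prune
    N14 x:[64/3,76/3] y:[67/3,100/3] z:[45/2,32] -> hit [45/2,76/3], descend [1, 10]
      N1 x:[64/3,76/3] y:[82/3,100/3] z:[53/2,59/2] -> miss, prune
      N10 x:[23,76/3] y:[67/3,77/3] z:[45/2,32] -> hit [23,76/3] leaf, test {P5@t=23, P11(miss)}
  N13 x:[37/3,77/3] y:[20,95/3] z:[34,87/2] -> miss, prune

Summary -> nodes [0, 12, 9, 14, 1, 10, 13]; box-tests=7; leaf-entries=1; first=P5

== RESULT ==
7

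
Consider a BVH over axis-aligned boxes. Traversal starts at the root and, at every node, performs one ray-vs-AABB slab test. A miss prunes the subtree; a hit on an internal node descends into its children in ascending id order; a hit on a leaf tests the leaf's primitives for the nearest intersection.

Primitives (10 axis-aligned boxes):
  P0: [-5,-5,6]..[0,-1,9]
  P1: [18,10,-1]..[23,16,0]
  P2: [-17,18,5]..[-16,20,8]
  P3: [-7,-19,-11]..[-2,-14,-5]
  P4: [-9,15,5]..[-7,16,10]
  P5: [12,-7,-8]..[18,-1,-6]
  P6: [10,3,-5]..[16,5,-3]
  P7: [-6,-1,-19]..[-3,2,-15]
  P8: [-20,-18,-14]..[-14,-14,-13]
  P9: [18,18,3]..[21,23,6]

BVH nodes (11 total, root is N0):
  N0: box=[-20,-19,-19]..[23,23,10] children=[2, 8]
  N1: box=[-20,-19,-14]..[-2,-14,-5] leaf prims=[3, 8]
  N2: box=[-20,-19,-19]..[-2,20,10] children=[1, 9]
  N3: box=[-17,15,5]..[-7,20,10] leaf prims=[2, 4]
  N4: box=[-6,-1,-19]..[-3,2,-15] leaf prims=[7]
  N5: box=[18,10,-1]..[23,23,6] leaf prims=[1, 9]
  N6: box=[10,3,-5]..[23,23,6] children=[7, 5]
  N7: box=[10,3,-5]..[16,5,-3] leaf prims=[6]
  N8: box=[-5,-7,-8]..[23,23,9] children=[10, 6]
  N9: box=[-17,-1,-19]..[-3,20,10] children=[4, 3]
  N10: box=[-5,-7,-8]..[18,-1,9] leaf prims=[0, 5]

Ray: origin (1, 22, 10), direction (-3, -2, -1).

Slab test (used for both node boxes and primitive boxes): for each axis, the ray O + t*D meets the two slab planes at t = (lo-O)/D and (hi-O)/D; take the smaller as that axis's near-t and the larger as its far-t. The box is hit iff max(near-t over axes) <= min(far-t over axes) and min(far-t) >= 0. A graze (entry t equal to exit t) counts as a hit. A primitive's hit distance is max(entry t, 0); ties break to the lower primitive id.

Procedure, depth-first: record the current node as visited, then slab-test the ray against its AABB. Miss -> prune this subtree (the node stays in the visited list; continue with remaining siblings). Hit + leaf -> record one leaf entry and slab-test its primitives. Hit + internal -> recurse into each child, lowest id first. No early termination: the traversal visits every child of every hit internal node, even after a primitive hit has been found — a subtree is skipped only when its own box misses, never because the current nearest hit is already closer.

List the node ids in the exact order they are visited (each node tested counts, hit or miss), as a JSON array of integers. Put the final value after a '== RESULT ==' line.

Traverse from the root:
N0 x:[-22/3,7] y:[-1/2,41/2] z:[0,29] -> hit [0,7], descend [2, 8]
  N2 x:[1,7] y:[1,41/2] z:[0,29] -> hit [1,7], descend [1, 9]
    N1 x:[1,7] y:[18,41/2] z:[15,24] -> miss, prune
    N9 x:[4/3,6] y:[1,23/2] z:[0,29] -> hit [4/3,6], descend [3, 4]
      N3 x:[8/3,6] y:[1,7/2] z:[0,5] -> hit [8/3,7/2] leaf, test {P2(miss), P4@t=3}
      N4 x:[4/3,7/3] y:[10,23/2] z:[25,29] -> miss, prune
  N8 x:[-22/3,2] y:[-1/2,29/2] z:[1,18] -> hit [1,2], descend [6, 10]
    N6 x:[-22/3,-3] y:[-1/2,19/2] z:[4,15] -> miss, prune
    N10 x:[-17/3,2] y:[23/2,29/2] z:[1,18] -> miss, prune

9 AABB tests over nodes [0, 2, 1, 9, 3, 4, 8, 6, 10]; 1 leaf entered; closest P4.

== RESULT ==
[0, 2, 1, 9, 3, 4, 8, 6, 10]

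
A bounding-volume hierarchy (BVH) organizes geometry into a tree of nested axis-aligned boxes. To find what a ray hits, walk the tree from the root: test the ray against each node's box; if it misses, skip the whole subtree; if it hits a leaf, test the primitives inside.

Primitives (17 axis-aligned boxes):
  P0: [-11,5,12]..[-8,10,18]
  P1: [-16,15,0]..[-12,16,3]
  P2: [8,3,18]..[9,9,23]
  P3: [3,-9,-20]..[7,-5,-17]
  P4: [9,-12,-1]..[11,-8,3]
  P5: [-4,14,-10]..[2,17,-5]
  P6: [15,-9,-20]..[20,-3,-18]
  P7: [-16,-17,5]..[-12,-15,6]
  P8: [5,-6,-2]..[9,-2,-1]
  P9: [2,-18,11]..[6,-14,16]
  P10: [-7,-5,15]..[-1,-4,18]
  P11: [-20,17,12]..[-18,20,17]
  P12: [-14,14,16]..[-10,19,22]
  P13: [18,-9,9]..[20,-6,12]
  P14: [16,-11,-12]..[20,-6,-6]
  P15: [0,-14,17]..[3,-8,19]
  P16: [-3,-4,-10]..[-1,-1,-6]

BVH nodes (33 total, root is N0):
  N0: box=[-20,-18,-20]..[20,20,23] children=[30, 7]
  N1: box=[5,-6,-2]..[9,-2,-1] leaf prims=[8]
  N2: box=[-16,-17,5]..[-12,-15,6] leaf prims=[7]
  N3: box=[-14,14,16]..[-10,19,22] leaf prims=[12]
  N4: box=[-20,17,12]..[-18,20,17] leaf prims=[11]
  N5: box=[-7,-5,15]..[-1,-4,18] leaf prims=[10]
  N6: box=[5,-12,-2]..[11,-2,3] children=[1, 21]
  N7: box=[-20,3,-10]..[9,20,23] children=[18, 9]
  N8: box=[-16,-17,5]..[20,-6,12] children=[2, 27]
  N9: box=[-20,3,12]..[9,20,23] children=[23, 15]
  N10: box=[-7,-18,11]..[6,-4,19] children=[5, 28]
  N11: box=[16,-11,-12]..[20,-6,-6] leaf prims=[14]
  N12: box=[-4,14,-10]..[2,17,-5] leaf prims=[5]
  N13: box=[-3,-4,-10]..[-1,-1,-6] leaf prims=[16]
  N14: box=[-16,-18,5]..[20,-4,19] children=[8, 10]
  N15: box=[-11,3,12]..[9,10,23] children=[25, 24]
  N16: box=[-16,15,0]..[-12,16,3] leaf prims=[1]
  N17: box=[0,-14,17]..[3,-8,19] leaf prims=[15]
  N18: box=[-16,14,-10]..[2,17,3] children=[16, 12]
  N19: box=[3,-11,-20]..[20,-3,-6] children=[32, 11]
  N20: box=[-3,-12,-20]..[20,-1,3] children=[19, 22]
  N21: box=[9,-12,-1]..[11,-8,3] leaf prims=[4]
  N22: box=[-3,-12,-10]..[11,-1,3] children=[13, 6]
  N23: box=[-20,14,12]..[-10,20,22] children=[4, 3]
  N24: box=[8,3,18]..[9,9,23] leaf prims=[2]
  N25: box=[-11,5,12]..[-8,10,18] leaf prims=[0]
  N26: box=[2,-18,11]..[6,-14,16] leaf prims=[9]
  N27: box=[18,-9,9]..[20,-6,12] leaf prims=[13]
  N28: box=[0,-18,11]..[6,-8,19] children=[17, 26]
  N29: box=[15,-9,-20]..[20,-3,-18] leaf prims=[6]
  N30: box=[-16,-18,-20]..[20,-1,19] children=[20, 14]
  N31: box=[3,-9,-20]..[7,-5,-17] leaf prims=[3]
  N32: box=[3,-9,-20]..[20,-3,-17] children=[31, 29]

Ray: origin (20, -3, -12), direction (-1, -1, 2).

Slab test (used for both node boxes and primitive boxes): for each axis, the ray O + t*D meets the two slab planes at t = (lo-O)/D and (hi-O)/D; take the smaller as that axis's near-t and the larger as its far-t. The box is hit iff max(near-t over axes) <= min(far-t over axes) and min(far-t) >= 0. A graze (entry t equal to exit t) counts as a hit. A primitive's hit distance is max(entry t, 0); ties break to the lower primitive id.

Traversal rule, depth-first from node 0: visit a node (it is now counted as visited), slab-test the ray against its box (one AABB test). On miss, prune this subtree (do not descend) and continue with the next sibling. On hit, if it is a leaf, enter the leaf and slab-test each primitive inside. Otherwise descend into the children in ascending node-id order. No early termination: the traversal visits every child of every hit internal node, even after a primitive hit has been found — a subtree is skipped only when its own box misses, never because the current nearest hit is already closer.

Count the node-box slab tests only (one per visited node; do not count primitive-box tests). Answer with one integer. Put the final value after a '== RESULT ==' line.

Walk:
N0 x:[0,40] y:[-23,15] z:[-4,35/2] -> hit [0,15], descend [7, 30]
  N7 x:[11,40] y:[-23,-6] z:[1,35/2] -> miss, prune
  N30 x:[0,36] y:[-2,15] z:[-4,31/2] -> hit [0,15], descend [14, 20]
    N14 x:[0,36] y:[1,15] z:[17/2,31/2] -> hit [17/2,15], descend [8, 10]
      N8 x:[0,36] y:[3,14] z:[17/2,12] -> hit [17/2,12], descend [2, 27]
        N2 x:[32,36] y:[12,14] z:[17/2,9] -> miss, prune
        N27 x:[0,2] y:[3,6] z:[21/2,12] -> miss, prune
      N10 x:[14,27] y:[1,15] z:[23/2,31/2] -> hit [14,15], descend [5, 28]
        N5 x:[21,27] y:[1,2] z:[27/2,15] -> miss, prune
        N28 x:[14,20] y:[5,15] z:[23/2,31/2] -> hit [14,15], descend [17, 26]
          N17 x:[17,20] y:[5,11] z:[29/2,31/2] -> miss, prune
          N26 x:[14,18] y:[11,15] z:[23/2,14] -> hit [14,14] leaf, test {P9@t=14}
    N20 x:[0,23] y:[-2,9] z:[-4,15/2] -> hit [0,15/2], descend [19, 22]
      N19 x:[0,17] y:[0,8] z:[-4,3] -> hit [0,3], descend [11, 32]
        N11 x:[0,4] y:[3,8] z:[0,3] -> hit [3,3] leaf, test {P14@t=3}
        N32 x:[0,17] y:[0,6] z:[-4,-5/2] -> miss, prune
      N22 x:[9,23] y:[-2,9] z:[1,15/2] -> miss, prune

17 AABB tests over nodes [0, 7, 30, 14, 8, 2, 27, 10, 5, 28, 17, 26, 20, 19, 11, 32, 22]; 2 leaves entered; closest P14.

== RESULT ==
17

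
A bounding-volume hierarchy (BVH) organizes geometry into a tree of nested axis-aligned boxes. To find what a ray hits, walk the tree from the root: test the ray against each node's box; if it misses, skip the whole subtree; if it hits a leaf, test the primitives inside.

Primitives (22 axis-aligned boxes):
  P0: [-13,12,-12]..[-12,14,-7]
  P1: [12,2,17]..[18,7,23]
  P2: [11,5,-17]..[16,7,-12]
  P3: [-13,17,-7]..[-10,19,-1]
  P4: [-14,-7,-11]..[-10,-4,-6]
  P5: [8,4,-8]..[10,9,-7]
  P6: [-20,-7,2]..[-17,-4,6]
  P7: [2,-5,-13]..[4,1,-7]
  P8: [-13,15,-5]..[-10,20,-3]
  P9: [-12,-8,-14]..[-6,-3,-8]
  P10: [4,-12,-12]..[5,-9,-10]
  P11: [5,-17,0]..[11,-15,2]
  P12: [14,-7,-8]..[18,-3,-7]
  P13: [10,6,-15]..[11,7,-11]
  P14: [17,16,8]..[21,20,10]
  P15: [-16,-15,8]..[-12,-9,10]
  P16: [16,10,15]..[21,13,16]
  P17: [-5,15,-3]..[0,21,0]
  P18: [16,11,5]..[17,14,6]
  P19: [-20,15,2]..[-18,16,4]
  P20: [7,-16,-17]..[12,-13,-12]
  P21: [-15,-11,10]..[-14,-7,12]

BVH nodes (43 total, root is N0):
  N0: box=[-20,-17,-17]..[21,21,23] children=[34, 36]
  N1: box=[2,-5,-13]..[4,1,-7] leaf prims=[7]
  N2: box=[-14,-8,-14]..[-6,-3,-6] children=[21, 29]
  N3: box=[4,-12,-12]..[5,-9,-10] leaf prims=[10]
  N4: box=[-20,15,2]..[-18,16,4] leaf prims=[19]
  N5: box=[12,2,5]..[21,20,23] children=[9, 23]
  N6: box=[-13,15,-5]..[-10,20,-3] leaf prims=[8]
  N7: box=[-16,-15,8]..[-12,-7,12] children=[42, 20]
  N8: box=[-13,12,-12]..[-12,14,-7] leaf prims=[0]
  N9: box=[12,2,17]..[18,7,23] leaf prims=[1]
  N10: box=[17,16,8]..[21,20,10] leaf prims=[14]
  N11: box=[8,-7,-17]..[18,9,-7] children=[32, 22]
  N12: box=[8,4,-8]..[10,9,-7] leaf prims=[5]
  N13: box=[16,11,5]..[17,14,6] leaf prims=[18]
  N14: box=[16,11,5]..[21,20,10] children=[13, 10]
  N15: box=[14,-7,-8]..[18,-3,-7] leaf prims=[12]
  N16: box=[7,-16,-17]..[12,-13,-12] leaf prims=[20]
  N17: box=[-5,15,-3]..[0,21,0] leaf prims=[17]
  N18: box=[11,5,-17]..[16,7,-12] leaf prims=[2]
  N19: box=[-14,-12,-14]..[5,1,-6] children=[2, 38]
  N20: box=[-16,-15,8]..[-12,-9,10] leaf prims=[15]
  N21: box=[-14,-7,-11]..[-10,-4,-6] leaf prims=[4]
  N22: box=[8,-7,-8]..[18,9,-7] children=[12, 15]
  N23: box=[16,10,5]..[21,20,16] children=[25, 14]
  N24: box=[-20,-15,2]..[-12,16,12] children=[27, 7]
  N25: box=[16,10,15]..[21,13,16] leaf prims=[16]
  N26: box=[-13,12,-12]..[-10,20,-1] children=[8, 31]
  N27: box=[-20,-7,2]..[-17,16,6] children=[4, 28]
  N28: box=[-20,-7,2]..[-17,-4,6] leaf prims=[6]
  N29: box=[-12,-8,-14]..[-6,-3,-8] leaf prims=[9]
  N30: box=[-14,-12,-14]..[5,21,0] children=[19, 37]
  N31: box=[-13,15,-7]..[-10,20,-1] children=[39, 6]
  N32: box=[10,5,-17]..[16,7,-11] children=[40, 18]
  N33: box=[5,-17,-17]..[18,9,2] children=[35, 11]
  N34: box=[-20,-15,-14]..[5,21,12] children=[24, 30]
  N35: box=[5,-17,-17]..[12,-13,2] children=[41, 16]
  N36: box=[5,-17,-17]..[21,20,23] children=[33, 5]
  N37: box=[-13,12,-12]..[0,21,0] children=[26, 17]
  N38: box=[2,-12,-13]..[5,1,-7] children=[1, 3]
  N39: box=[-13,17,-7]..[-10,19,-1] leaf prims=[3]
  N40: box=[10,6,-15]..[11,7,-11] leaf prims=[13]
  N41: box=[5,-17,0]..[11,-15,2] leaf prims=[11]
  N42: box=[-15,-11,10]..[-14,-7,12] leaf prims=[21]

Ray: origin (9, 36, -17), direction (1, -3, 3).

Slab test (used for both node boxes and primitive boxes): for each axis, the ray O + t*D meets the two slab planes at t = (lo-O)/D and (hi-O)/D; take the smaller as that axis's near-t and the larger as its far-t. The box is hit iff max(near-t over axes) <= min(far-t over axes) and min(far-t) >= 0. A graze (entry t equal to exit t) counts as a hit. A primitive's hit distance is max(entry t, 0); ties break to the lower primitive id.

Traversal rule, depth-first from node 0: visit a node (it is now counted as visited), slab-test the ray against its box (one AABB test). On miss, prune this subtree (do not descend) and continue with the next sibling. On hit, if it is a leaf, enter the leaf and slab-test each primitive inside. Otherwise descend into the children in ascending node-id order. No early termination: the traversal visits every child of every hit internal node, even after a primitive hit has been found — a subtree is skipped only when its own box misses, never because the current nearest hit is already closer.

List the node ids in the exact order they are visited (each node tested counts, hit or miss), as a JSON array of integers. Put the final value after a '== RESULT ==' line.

Walk:
N0 x:[-29,12] y:[5,53/3] z:[0,40/3] -> hit [5,12], descend [34, 36]
  N34 x:[-29,-4] y:[5,17] z:[1,29/3] -> miss, prune
  N36 x:[-4,12] y:[16/3,53/3] z:[0,40/3] -> hit [16/3,12], descend [5, 33]
    N5 x:[3,12] y:[16/3,34/3] z:[22/3,40/3] -> hit [22/3,34/3], descend [9, 23]
      N9 x:[3,9] y:[29/3,34/3] z:[34/3,40/3] -> miss, prune
      N23 x:[7,12] y:[16/3,26/3] z:[22/3,11] -> hit [22/3,26/3], descend [14, 25]
        N14 x:[7,12] y:[16/3,25/3] z:[22/3,9] -> hit [22/3,25/3], descend [10, 13]
          N10 x:[8,12] y:[16/3,20/3] z:[25/3,9] -> miss, prune
          N13 x:[7,8] y:[22/3,25/3] z:[22/3,23/3] -> hit [22/3,23/3] leaf, test {P18@t=22/3}
        N25 x:[7,12] y:[23/3,26/3] z:[32/3,11] -> miss, prune
    N33 x:[-4,9] y:[9,53/3] z:[0,19/3] -> miss, prune

11 AABB tests over nodes [0, 34, 36, 5, 9, 23, 14, 10, 13, 25, 33]; 1 leaf entered; closest P18.

== RESULT ==
[0, 34, 36, 5, 9, 23, 14, 10, 13, 25, 33]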